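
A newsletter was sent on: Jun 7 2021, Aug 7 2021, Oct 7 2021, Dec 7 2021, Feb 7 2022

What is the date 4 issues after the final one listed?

Each date is the 7th; the gaps (61, 61, 61, 62) track the month lengths.
The rule is the 7th of every 2 months.
Next: April 2022 → Apr 7 2022.
Next: June 2022 → Jun 7 2022.
Next: August 2022 → Aug 7 2022.
Next: October 2022 → Oct 7 2022.

Oct 7 2022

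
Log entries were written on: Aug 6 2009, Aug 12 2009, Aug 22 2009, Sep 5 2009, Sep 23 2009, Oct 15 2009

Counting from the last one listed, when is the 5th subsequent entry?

The spacing grows by 4 each time: 6, 10, 14, 18, 22 days.
Next gap: 26 days. Oct 15 2009 + 26 days = Nov 10 2009.
Next gap: 30 days. Nov 10 2009 + 30 days = Dec 10 2009.
Next gap: 34 days. Dec 10 2009 + 34 days = Jan 13 2010.
Next gap: 38 days. Jan 13 2010 + 38 days = Feb 20 2010.
Next gap: 42 days. Feb 20 2010 + 42 days = Apr 3 2010.

Apr 3 2010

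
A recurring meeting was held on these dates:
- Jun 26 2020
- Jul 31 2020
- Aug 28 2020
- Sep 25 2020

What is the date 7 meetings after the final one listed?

All Fridays; the gaps (35, 28, 28) vary with month length.
This is the last Friday of each month.
Last Friday of October 2020: Oct 30 2020.
November 2020 ends with Friday Nov 27 2020.
Last Friday of December 2020: Dec 25 2020.
January 2021 ends with Friday Jan 29 2021.
Last Friday of February 2021: Feb 26 2021.
Last Friday of March 2021: Mar 26 2021.
April 2021 ends with Friday Apr 30 2021.

Apr 30 2021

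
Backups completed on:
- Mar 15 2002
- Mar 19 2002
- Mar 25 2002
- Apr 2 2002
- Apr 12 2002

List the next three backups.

Apr 24 2002, May 8 2002, May 24 2002

Gaps: 4, 6, 8, 10 days — each gap is 2 larger than the previous one.
Next gap: 12 days. Apr 12 2002 + 12 days = Apr 24 2002.
Next gap: 14 days. Apr 24 2002 + 14 days = May 8 2002.
Next gap: 16 days. May 8 2002 + 16 days = May 24 2002.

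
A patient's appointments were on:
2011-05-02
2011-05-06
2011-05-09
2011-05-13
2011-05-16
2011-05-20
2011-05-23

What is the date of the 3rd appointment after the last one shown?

2011-06-03

Gaps: 4, 3, 4, 3, 4, 3 days — not constant, but cyclic with period 2.
The events fall on every Monday and Friday.
Next Friday: 2011-05-27.
Next Monday: 2011-05-30.
The following Friday is 2011-06-03.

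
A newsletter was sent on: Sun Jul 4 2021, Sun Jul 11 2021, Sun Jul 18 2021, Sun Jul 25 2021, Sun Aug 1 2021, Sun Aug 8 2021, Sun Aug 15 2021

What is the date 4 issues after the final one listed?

Sun Sep 12 2021

The spacing is 7, 7, 7, 7, 7, 7 days — always 7 days.
Sun Aug 15 2021 + 7 days = Sun Aug 22 2021.
Sun Aug 22 2021 + 7 days = Sun Aug 29 2021.
Sun Aug 29 2021 + 7 days = Sun Sep 5 2021.
Sun Sep 5 2021 + 7 days = Sun Sep 12 2021.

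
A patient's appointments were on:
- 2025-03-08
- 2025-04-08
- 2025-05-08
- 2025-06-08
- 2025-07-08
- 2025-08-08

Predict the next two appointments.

2025-09-08, 2025-10-08

Gaps: 31, 30, 31, 30, 31 days — not constant. Every event is on the 8th of the month.
Pattern: the 8th of each month.
Next: September 2025 → 2025-09-08.
October 2025: 2025-10-08.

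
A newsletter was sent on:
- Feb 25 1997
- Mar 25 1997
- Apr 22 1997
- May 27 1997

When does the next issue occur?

Jun 24 1997

These are Tuesdays at 28- or 35-day spacing (28, 28, 35).
The pattern: 4th Tuesday of the month.
4th Tuesday of June 1997: Jun 24 1997.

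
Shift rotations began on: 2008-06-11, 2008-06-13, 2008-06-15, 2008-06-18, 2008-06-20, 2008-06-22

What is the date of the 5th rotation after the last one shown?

2008-07-04

The gap pattern 2, 2, 3, 2, 2 repeats every 3 events.
These are the Wednesdays, Fridays and Sundays of each week.
Next Wednesday: 2008-06-25.
Next Friday: 2008-06-27.
Next Sunday: 2008-06-29.
The following Wednesday is 2008-07-02.
Next Friday: 2008-07-04.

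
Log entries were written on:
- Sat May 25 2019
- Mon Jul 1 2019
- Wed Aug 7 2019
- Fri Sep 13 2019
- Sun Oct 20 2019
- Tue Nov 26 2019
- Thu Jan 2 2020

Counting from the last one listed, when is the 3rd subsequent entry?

Gaps between consecutive events: 37, 37, 37, 37, 37, 37 days — a constant 37-day interval.
Thu Jan 2 2020 + 37 days = Sat Feb 8 2020.
Sat Feb 8 2020 + 37 days = Mon Mar 16 2020.
Mon Mar 16 2020 + 37 days = Wed Apr 22 2020.

Wed Apr 22 2020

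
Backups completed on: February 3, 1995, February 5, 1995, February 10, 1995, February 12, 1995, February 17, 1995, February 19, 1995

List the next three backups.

February 24, 1995; February 26, 1995; March 3, 1995

Gaps: 2, 5, 2, 5, 2 days — not constant, but cyclic with period 2.
The events fall on every Friday and Sunday.
Next Friday: February 24, 1995.
Next Sunday: February 26, 1995.
Next Friday: March 3, 1995.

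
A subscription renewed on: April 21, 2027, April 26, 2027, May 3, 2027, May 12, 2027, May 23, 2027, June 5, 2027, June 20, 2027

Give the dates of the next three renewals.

July 7, 2027; July 26, 2027; August 16, 2027

Intervals are 5, 7, 9, 11, 13, 15 days — an arithmetic progression with common difference 2.
Next gap: 17 days. June 20, 2027 + 17 days = July 7, 2027.
Next gap: 19 days. July 7, 2027 + 19 days = July 26, 2027.
Next gap: 21 days. July 26, 2027 + 21 days = August 16, 2027.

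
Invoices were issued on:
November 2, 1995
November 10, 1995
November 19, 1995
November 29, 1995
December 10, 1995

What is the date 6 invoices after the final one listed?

Gaps: 8, 9, 10, 11 days — each gap is 1 larger than the previous one.
Next gap: 12 days. December 10, 1995 + 12 days = December 22, 1995.
Next gap: 13 days. December 22, 1995 + 13 days = January 4, 1996.
Next gap: 14 days. January 4, 1996 + 14 days = January 18, 1996.
Next gap: 15 days. January 18, 1996 + 15 days = February 2, 1996.
Next gap: 16 days. February 2, 1996 + 16 days = February 18, 1996.
Next gap: 17 days. February 18, 1996 + 17 days = March 6, 1996.

March 6, 1996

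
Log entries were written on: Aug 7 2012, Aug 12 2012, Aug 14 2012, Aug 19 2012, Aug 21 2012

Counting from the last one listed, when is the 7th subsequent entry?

Sep 16 2012

Gaps: 5, 2, 5, 2 days — not constant, but cyclic with period 2.
The events fall on every Tuesday and Sunday.
The following Sunday is Aug 26 2012.
Next Tuesday: Aug 28 2012.
Next Sunday: Sep 2 2012.
Next Tuesday: Sep 4 2012.
Next Sunday: Sep 9 2012.
The following Tuesday is Sep 11 2012.
The following Sunday is Sep 16 2012.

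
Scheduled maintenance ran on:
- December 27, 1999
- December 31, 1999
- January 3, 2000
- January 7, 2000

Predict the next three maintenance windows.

Gaps: 4, 3, 4 days — not constant, but cyclic with period 2.
The events fall on every Monday and Friday.
The following Monday is January 10, 2000.
The following Friday is January 14, 2000.
The following Monday is January 17, 2000.

January 10, 2000; January 14, 2000; January 17, 2000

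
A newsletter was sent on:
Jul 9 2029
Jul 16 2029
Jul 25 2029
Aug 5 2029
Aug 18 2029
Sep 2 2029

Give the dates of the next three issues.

Gaps: 7, 9, 11, 13, 15 days — each gap is 2 larger than the previous one.
Next gap: 17 days. Sep 2 2029 + 17 days = Sep 19 2029.
Next gap: 19 days. Sep 19 2029 + 19 days = Oct 8 2029.
Next gap: 21 days. Oct 8 2029 + 21 days = Oct 29 2029.

Sep 19 2029, Oct 8 2029, Oct 29 2029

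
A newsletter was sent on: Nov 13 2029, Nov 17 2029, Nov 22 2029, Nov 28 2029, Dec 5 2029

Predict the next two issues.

The spacing grows by 1 each time: 4, 5, 6, 7 days.
Next gap: 8 days. Dec 5 2029 + 8 days = Dec 13 2029.
Next gap: 9 days. Dec 13 2029 + 9 days = Dec 22 2029.

Dec 13 2029, Dec 22 2029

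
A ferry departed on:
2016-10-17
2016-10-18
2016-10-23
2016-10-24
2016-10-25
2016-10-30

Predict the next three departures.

The gap pattern 1, 5, 1, 1, 5 repeats every 3 events.
These are the Mondays, Tuesdays and Sundays of each week.
The following Monday is 2016-10-31.
Next Tuesday: 2016-11-01.
Next Sunday: 2016-11-06.

2016-10-31, 2016-11-01, 2016-11-06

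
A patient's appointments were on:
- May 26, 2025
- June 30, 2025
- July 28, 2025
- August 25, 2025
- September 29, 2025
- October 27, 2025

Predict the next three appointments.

November 24, 2025; December 29, 2025; January 26, 2026

These are Mondays with 35, 28, 28, 35, 28-day gaps.
Each is the final Monday of its month — June 30, 2025 is past the 28th, so '4th Monday' doesn't fit.
Last Monday of November 2025: November 24, 2025.
December 2025 ends with Monday December 29, 2025.
January 2026 ends with Monday January 26, 2026.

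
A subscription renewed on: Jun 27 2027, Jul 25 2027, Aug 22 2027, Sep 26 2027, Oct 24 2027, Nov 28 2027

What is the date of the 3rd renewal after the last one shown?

All dates are Sundays, 28, 28, 35, 28, 35 days apart.
Specifically, the 4th Sunday of each month.
4th Sunday of December 2027: Dec 26 2027.
4th Sunday of January 2028: Jan 23 2028.
4th Sunday of February 2028: Feb 27 2028.

Feb 27 2028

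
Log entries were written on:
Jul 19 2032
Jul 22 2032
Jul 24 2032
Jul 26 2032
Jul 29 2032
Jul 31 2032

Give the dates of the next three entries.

Every event lands on a Monday or Thursday or Saturday (gaps cycle 3, 2, 2, 3, 2).
So the schedule is: every Monday, Thursday and Saturday.
Next Monday: Aug 2 2032.
Next Thursday: Aug 5 2032.
Next Saturday: Aug 7 2032.

Aug 2 2032, Aug 5 2032, Aug 7 2032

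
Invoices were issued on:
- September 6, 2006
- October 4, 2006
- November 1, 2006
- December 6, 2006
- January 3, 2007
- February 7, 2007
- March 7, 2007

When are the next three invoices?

All dates are Wednesdays, 28, 28, 35, 28, 35, 28 days apart.
Specifically, the 1st Wednesday of each month.
April 2007 — 1st Wednesday is April 4, 2007.
1st Wednesday of May 2007: May 2, 2007.
1st Wednesday of June 2007: June 6, 2007.

April 4, 2007; May 2, 2007; June 6, 2007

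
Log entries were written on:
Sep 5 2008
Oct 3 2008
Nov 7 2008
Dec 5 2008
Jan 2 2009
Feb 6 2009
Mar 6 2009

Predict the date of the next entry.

Apr 3 2009

Gaps: 28, 35, 28, 28, 35, 28 days — a mix of 28 and 35. Every date is a Friday.
Each is the 1st Friday of its month.
April 2009 — 1st Friday is Apr 3 2009.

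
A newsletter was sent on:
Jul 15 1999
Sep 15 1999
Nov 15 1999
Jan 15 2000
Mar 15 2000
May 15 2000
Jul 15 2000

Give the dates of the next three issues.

Each date is the 15th; the gaps (62, 61, 61, 60, 61, 61) track the month lengths.
The rule is the 15th of every 2 months.
Next: September 2000 → Sep 15 2000.
November 2000: Nov 15 2000.
Next: January 2001 → Jan 15 2001.

Sep 15 2000, Nov 15 2000, Jan 15 2001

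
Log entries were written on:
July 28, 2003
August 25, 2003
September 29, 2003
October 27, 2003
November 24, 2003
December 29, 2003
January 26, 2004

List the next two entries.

These are Mondays with 28, 35, 28, 28, 35, 28-day gaps.
Each is the final Monday of its month — September 29, 2003 is past the 28th, so '4th Monday' doesn't fit.
Last Monday of February 2004: February 23, 2004.
Last Monday of March 2004: March 29, 2004.

February 23, 2004; March 29, 2004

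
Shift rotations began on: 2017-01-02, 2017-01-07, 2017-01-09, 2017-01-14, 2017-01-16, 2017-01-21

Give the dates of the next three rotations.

The gap pattern 5, 2, 5, 2, 5 repeats every 2 events.
These are the Mondays and Saturdays of each week.
Next Monday: 2017-01-23.
The following Saturday is 2017-01-28.
The following Monday is 2017-01-30.

2017-01-23, 2017-01-28, 2017-01-30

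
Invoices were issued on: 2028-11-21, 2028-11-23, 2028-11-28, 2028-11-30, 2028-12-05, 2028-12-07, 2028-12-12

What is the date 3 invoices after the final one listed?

The gap pattern 2, 5, 2, 5, 2, 5 repeats every 2 events.
These are the Tuesdays and Thursdays of each week.
Next Thursday: 2028-12-14.
Next Tuesday: 2028-12-19.
Next Thursday: 2028-12-21.

2028-12-21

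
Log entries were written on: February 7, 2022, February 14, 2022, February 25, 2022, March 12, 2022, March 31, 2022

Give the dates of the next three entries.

The spacing grows by 4 each time: 7, 11, 15, 19 days.
Next gap: 23 days. March 31, 2022 + 23 days = April 23, 2022.
Next gap: 27 days. April 23, 2022 + 27 days = May 20, 2022.
Next gap: 31 days. May 20, 2022 + 31 days = June 20, 2022.

April 23, 2022; May 20, 2022; June 20, 2022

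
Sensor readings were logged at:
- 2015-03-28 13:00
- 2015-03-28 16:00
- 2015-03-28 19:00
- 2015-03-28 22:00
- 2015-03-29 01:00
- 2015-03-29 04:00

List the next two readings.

2015-03-29 07:00, 2015-03-29 10:00

Spacing: 3, 3, 3, 3, 3 h — constant 3 h.
2015-03-29 04:00 + 3 h = 2015-03-29 07:00.
2015-03-29 07:00 + 3 h = 2015-03-29 10:00.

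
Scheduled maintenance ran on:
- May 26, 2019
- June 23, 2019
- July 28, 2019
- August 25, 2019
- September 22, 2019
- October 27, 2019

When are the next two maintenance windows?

November 24, 2019; December 22, 2019

These are Sundays at 28- or 35-day spacing (28, 35, 28, 28, 35).
The pattern: 4th Sunday of the month.
4th Sunday of November 2019: November 24, 2019.
4th Sunday of December 2019: December 22, 2019.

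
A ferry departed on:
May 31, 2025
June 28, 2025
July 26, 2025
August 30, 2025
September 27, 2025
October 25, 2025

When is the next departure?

Every date is a Saturday; gaps 28, 28, 35, 28, 28 days.
Each is the last Saturday of its month (at least one falls on the 29th or later, ruling out '4th Saturday').
Last Saturday of November 2025: November 29, 2025.

November 29, 2025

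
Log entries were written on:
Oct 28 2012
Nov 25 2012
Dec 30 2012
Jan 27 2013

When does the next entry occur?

Feb 24 2013

Every date is a Sunday; gaps 28, 35, 28 days.
Each is the last Sunday of its month (at least one falls on the 29th or later, ruling out '4th Sunday').
February 2013 ends with Sunday Feb 24 2013.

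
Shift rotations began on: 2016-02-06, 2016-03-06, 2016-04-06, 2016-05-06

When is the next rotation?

Each date is the 6th; the gaps (29, 31, 30) track the month lengths.
The rule is the 6th of each month.
Next: June 2016 → 2016-06-06.

2016-06-06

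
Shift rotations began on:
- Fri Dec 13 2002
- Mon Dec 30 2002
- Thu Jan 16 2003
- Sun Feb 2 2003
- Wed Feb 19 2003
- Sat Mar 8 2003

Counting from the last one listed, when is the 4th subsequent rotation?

Thu May 15 2003

The spacing is 17, 17, 17, 17, 17 days — always 17 days.
Sat Mar 8 2003 + 17 days = Tue Mar 25 2003.
Tue Mar 25 2003 + 17 days = Fri Apr 11 2003.
Fri Apr 11 2003 + 17 days = Mon Apr 28 2003.
Mon Apr 28 2003 + 17 days = Thu May 15 2003.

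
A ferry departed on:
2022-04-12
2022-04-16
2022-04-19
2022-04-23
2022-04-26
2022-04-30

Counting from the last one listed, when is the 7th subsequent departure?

2022-05-24

Gaps: 4, 3, 4, 3, 4 days — not constant, but cyclic with period 2.
The events fall on every Tuesday and Saturday.
Next Tuesday: 2022-05-03.
The following Saturday is 2022-05-07.
The following Tuesday is 2022-05-10.
The following Saturday is 2022-05-14.
Next Tuesday: 2022-05-17.
Next Saturday: 2022-05-21.
Next Tuesday: 2022-05-24.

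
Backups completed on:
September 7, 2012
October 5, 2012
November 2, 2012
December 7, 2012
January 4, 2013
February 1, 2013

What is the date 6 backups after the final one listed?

All dates are Fridays, 28, 28, 35, 28, 28 days apart.
Specifically, the 1st Friday of each month.
March 2013 — 1st Friday is March 1, 2013.
1st Friday of April 2013: April 5, 2013.
May 2013 — 1st Friday is May 3, 2013.
1st Friday of June 2013: June 7, 2013.
July 2013 — 1st Friday is July 5, 2013.
August 2013 — 1st Friday is August 2, 2013.

August 2, 2013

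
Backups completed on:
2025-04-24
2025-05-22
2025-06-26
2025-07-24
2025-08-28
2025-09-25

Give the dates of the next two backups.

2025-10-23, 2025-11-27

These are Thursdays at 28- or 35-day spacing (28, 35, 28, 35, 28).
The pattern: 4th Thursday of the month.
October 2025 — 4th Thursday is 2025-10-23.
November 2025 — 4th Thursday is 2025-11-27.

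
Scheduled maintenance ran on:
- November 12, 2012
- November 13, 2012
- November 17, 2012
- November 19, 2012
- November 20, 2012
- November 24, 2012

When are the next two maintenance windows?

The gap pattern 1, 4, 2, 1, 4 repeats every 3 events.
These are the Mondays, Tuesdays and Saturdays of each week.
The following Monday is November 26, 2012.
Next Tuesday: November 27, 2012.

November 26, 2012; November 27, 2012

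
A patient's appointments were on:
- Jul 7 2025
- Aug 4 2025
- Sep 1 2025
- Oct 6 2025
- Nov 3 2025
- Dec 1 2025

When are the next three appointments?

All dates are Mondays, 28, 28, 35, 28, 28 days apart.
Specifically, the 1st Monday of each month.
January 2026 — 1st Monday is Jan 5 2026.
February 2026 — 1st Monday is Feb 2 2026.
1st Monday of March 2026: Mar 2 2026.

Jan 5 2026, Feb 2 2026, Mar 2 2026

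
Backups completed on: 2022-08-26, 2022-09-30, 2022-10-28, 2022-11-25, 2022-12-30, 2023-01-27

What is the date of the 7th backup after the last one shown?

All Fridays; the gaps (35, 28, 28, 35, 28) vary with month length.
This is the last Friday of each month.
February 2023 ends with Friday 2023-02-24.
Last Friday of March 2023: 2023-03-31.
Last Friday of April 2023: 2023-04-28.
Last Friday of May 2023: 2023-05-26.
June 2023 ends with Friday 2023-06-30.
July 2023 ends with Friday 2023-07-28.
August 2023 ends with Friday 2023-08-25.

2023-08-25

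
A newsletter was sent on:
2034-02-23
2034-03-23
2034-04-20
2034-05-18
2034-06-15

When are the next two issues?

The spacing is 28, 28, 28, 28 days — always 28 days.
2034-06-15 + 28 days = 2034-07-13.
2034-07-13 + 28 days = 2034-08-10.

2034-07-13, 2034-08-10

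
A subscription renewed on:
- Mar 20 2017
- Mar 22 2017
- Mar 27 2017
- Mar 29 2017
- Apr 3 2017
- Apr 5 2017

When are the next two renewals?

Apr 10 2017, Apr 12 2017

Every event lands on a Monday or Wednesday (gaps cycle 2, 5, 2, 5, 2).
So the schedule is: every Monday and Wednesday.
Next Monday: Apr 10 2017.
Next Wednesday: Apr 12 2017.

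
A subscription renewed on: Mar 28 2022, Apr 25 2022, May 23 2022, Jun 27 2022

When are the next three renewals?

These are Mondays at 28- or 35-day spacing (28, 28, 35).
The pattern: 4th Monday of the month.
July 2022 — 4th Monday is Jul 25 2022.
August 2022 — 4th Monday is Aug 22 2022.
4th Monday of September 2022: Sep 26 2022.

Jul 25 2022, Aug 22 2022, Sep 26 2022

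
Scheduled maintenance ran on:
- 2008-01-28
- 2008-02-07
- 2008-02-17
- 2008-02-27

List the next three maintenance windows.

The spacing is 10, 10, 10 days — always 10 days.
2008-02-27 + 10 days = 2008-03-08.
2008-03-08 + 10 days = 2008-03-18.
2008-03-18 + 10 days = 2008-03-28.

2008-03-08, 2008-03-18, 2008-03-28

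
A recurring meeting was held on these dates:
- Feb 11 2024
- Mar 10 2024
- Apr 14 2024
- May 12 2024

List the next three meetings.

These are Sundays at 28- or 35-day spacing (28, 35, 28).
The pattern: 2nd Sunday of the month.
2nd Sunday of June 2024: Jun 9 2024.
2nd Sunday of July 2024: Jul 14 2024.
August 2024 — 2nd Sunday is Aug 11 2024.

Jun 9 2024, Jul 14 2024, Aug 11 2024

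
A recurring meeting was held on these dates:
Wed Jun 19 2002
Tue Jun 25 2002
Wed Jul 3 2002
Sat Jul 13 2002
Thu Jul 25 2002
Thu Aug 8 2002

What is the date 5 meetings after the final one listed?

Sat Nov 16 2002

The spacing grows by 2 each time: 6, 8, 10, 12, 14 days.
Next gap: 16 days. Thu Aug 8 2002 + 16 days = Sat Aug 24 2002.
Next gap: 18 days. Sat Aug 24 2002 + 18 days = Wed Sep 11 2002.
Next gap: 20 days. Wed Sep 11 2002 + 20 days = Tue Oct 1 2002.
Next gap: 22 days. Tue Oct 1 2002 + 22 days = Wed Oct 23 2002.
Next gap: 24 days. Wed Oct 23 2002 + 24 days = Sat Nov 16 2002.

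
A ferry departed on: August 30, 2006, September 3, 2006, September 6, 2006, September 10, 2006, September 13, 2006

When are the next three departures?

The gap pattern 4, 3, 4, 3 repeats every 2 events.
These are the Wednesdays and Sundays of each week.
Next Sunday: September 17, 2006.
The following Wednesday is September 20, 2006.
Next Sunday: September 24, 2006.

September 17, 2006; September 20, 2006; September 24, 2006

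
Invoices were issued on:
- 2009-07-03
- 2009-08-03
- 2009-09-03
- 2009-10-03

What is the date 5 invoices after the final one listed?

2010-03-03

Each date is the 3rd; the gaps (31, 31, 30) track the month lengths.
The rule is the 3rd of each month.
Next: November 2009 → 2009-11-03.
December 2009: 2009-12-03.
Next: January 2010 → 2010-01-03.
February 2010: 2010-02-03.
March 2010: 2010-03-03.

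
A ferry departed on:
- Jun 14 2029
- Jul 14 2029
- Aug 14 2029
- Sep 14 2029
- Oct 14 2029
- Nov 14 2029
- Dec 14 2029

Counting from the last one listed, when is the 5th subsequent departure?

May 14 2030

The day-of-month is always 14 (30, 31, 31, 30, 31, 30 days between events).
So this recurs on the 14th of each month.
Next: January 2030 → Jan 14 2030.
Next: February 2030 → Feb 14 2030.
March 2030: Mar 14 2030.
April 2030: Apr 14 2030.
Next: May 2030 → May 14 2030.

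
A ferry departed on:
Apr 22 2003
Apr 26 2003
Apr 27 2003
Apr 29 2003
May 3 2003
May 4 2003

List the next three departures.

May 6 2003, May 10 2003, May 11 2003

The gap pattern 4, 1, 2, 4, 1 repeats every 3 events.
These are the Tuesdays, Saturdays and Sundays of each week.
Next Tuesday: May 6 2003.
The following Saturday is May 10 2003.
The following Sunday is May 11 2003.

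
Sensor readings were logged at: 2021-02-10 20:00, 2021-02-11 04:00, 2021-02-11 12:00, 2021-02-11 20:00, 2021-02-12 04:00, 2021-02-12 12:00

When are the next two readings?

2021-02-12 20:00, 2021-02-13 04:00

Gaps: 8, 8, 8, 8, 8 hours — each event is 8 hours after the previous one.
2021-02-12 12:00 + 8 h = 2021-02-12 20:00.
2021-02-12 20:00 + 8 h = 2021-02-13 04:00.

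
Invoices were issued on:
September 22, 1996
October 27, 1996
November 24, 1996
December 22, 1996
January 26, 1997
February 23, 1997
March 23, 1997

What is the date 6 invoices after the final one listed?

Gaps: 35, 28, 28, 35, 28, 28 days — a mix of 28 and 35. Every date is a Sunday.
Each is the 4th Sunday of its month.
April 1997 — 4th Sunday is April 27, 1997.
4th Sunday of May 1997: May 25, 1997.
4th Sunday of June 1997: June 22, 1997.
July 1997 — 4th Sunday is July 27, 1997.
August 1997 — 4th Sunday is August 24, 1997.
4th Sunday of September 1997: September 28, 1997.

September 28, 1997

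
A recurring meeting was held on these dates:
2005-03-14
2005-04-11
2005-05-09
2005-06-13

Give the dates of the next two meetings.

These are Mondays at 28- or 35-day spacing (28, 28, 35).
The pattern: 2nd Monday of the month.
2nd Monday of July 2005: 2005-07-11.
2nd Monday of August 2005: 2005-08-08.

2005-07-11, 2005-08-08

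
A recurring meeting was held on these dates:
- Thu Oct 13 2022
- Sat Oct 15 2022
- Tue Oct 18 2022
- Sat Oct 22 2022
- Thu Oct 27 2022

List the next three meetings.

Gaps: 2, 3, 4, 5 days — each gap is 1 larger than the previous one.
Next gap: 6 days. Thu Oct 27 2022 + 6 days = Wed Nov 2 2022.
Next gap: 7 days. Wed Nov 2 2022 + 7 days = Wed Nov 9 2022.
Next gap: 8 days. Wed Nov 9 2022 + 8 days = Thu Nov 17 2022.

Wed Nov 2 2022, Wed Nov 9 2022, Thu Nov 17 2022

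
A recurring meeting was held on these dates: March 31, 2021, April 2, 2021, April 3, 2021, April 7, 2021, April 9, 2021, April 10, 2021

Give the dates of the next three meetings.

April 14, 2021; April 16, 2021; April 17, 2021

Gaps: 2, 1, 4, 2, 1 days — not constant, but cyclic with period 3.
The events fall on every Wednesday, Friday and Saturday.
Next Wednesday: April 14, 2021.
Next Friday: April 16, 2021.
The following Saturday is April 17, 2021.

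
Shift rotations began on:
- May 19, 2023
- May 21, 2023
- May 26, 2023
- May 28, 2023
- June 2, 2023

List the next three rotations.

June 4, 2023; June 9, 2023; June 11, 2023

Every event lands on a Friday or Sunday (gaps cycle 2, 5, 2, 5).
So the schedule is: every Friday and Sunday.
The following Sunday is June 4, 2023.
Next Friday: June 9, 2023.
Next Sunday: June 11, 2023.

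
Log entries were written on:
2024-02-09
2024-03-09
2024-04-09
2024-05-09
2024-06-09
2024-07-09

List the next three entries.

2024-08-09, 2024-09-09, 2024-10-09

The day-of-month is always 9 (29, 31, 30, 31, 30 days between events).
So this recurs on the 9th of each month.
Next: August 2024 → 2024-08-09.
Next: September 2024 → 2024-09-09.
October 2024: 2024-10-09.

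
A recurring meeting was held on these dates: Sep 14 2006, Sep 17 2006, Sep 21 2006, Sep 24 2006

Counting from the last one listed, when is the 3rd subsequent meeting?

Every event lands on a Thursday or Sunday (gaps cycle 3, 4, 3).
So the schedule is: every Thursday and Sunday.
The following Thursday is Sep 28 2006.
Next Sunday: Oct 1 2006.
Next Thursday: Oct 5 2006.

Oct 5 2006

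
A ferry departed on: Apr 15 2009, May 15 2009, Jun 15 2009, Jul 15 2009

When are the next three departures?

Aug 15 2009, Sep 15 2009, Oct 15 2009

Gaps: 30, 31, 30 days — not constant. Every event is on the 15th of the month.
Pattern: the 15th of each month.
August 2009: Aug 15 2009.
Next: September 2009 → Sep 15 2009.
October 2009: Oct 15 2009.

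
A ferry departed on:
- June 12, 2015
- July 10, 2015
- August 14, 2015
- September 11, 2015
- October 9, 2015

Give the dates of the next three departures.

These are Fridays at 28- or 35-day spacing (28, 35, 28, 28).
The pattern: 2nd Friday of the month.
2nd Friday of November 2015: November 13, 2015.
2nd Friday of December 2015: December 11, 2015.
2nd Friday of January 2016: January 8, 2016.

November 13, 2015; December 11, 2015; January 8, 2016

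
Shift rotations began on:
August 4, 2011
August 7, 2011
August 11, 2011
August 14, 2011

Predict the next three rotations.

August 18, 2011; August 21, 2011; August 25, 2011

Every event lands on a Thursday or Sunday (gaps cycle 3, 4, 3).
So the schedule is: every Thursday and Sunday.
The following Thursday is August 18, 2011.
The following Sunday is August 21, 2011.
The following Thursday is August 25, 2011.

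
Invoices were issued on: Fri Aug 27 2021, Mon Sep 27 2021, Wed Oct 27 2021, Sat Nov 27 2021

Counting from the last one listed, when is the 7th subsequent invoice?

Gaps: 31, 30, 31 days — not constant. Every event is on the 27th of the month.
Pattern: the 27th of each month.
Next: December 2021 → Mon Dec 27 2021.
Next: January 2022 → Thu Jan 27 2022.
Next: February 2022 → Sun Feb 27 2022.
Next: March 2022 → Sun Mar 27 2022.
Next: April 2022 → Wed Apr 27 2022.
Next: May 2022 → Fri May 27 2022.
Next: June 2022 → Mon Jun 27 2022.

Mon Jun 27 2022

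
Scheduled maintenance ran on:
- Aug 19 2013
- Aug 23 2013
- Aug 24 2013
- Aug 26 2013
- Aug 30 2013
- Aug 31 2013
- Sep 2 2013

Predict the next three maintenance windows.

Gaps: 4, 1, 2, 4, 1, 2 days — not constant, but cyclic with period 3.
The events fall on every Monday, Friday and Saturday.
Next Friday: Sep 6 2013.
The following Saturday is Sep 7 2013.
Next Monday: Sep 9 2013.

Sep 6 2013, Sep 7 2013, Sep 9 2013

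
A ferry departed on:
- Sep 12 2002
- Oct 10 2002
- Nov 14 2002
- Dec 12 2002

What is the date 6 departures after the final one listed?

These are Thursdays at 28- or 35-day spacing (28, 35, 28).
The pattern: 2nd Thursday of the month.
2nd Thursday of January 2003: Jan 9 2003.
2nd Thursday of February 2003: Feb 13 2003.
March 2003 — 2nd Thursday is Mar 13 2003.
2nd Thursday of April 2003: Apr 10 2003.
2nd Thursday of May 2003: May 8 2003.
June 2003 — 2nd Thursday is Jun 12 2003.

Jun 12 2003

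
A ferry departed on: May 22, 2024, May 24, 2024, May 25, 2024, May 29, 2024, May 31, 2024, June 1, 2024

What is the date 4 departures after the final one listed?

Gaps: 2, 1, 4, 2, 1 days — not constant, but cyclic with period 3.
The events fall on every Wednesday, Friday and Saturday.
The following Wednesday is June 5, 2024.
Next Friday: June 7, 2024.
Next Saturday: June 8, 2024.
The following Wednesday is June 12, 2024.

June 12, 2024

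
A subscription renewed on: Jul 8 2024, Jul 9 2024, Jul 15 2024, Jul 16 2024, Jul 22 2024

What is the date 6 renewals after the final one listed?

Aug 12 2024

Every event lands on a Monday or Tuesday (gaps cycle 1, 6, 1, 6).
So the schedule is: every Monday and Tuesday.
The following Tuesday is Jul 23 2024.
Next Monday: Jul 29 2024.
Next Tuesday: Jul 30 2024.
The following Monday is Aug 5 2024.
Next Tuesday: Aug 6 2024.
Next Monday: Aug 12 2024.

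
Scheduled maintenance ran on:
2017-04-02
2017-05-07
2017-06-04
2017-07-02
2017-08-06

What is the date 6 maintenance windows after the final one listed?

Gaps: 35, 28, 28, 35 days — a mix of 28 and 35. Every date is a Sunday.
Each is the 1st Sunday of its month.
1st Sunday of September 2017: 2017-09-03.
October 2017 — 1st Sunday is 2017-10-01.
1st Sunday of November 2017: 2017-11-05.
December 2017 — 1st Sunday is 2017-12-03.
January 2018 — 1st Sunday is 2018-01-07.
1st Sunday of February 2018: 2018-02-04.

2018-02-04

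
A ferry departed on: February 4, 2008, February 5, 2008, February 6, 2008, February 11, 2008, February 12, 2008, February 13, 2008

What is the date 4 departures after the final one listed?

Every event lands on a Monday or Tuesday or Wednesday (gaps cycle 1, 1, 5, 1, 1).
So the schedule is: every Monday, Tuesday and Wednesday.
Next Monday: February 18, 2008.
The following Tuesday is February 19, 2008.
The following Wednesday is February 20, 2008.
The following Monday is February 25, 2008.

February 25, 2008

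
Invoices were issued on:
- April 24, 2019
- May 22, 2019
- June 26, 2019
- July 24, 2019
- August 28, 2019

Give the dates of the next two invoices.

September 25, 2019; October 23, 2019

These are Wednesdays at 28- or 35-day spacing (28, 35, 28, 35).
The pattern: 4th Wednesday of the month.
September 2019 — 4th Wednesday is September 25, 2019.
4th Wednesday of October 2019: October 23, 2019.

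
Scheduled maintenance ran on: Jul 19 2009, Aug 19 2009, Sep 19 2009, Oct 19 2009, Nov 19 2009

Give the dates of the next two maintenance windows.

Dec 19 2009, Jan 19 2010

Each date is the 19th; the gaps (31, 31, 30, 31) track the month lengths.
The rule is the 19th of each month.
Next: December 2009 → Dec 19 2009.
January 2010: Jan 19 2010.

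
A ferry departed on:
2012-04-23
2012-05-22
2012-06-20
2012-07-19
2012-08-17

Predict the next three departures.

2012-09-15, 2012-10-14, 2012-11-12

Gaps between consecutive events: 29, 29, 29, 29 days — a constant 29-day interval.
2012-08-17 + 29 days = 2012-09-15.
2012-09-15 + 29 days = 2012-10-14.
2012-10-14 + 29 days = 2012-11-12.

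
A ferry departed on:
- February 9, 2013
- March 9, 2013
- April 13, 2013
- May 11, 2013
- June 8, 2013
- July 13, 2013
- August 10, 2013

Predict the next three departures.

September 14, 2013; October 12, 2013; November 9, 2013

All dates are Saturdays, 28, 35, 28, 28, 35, 28 days apart.
Specifically, the 2nd Saturday of each month.
2nd Saturday of September 2013: September 14, 2013.
October 2013 — 2nd Saturday is October 12, 2013.
November 2013 — 2nd Saturday is November 9, 2013.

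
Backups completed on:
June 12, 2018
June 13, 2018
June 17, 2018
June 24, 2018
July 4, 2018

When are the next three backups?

The spacing grows by 3 each time: 1, 4, 7, 10 days.
Next gap: 13 days. July 4, 2018 + 13 days = July 17, 2018.
Next gap: 16 days. July 17, 2018 + 16 days = August 2, 2018.
Next gap: 19 days. August 2, 2018 + 19 days = August 21, 2018.

July 17, 2018; August 2, 2018; August 21, 2018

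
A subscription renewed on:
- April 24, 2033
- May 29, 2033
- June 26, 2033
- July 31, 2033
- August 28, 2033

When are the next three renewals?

All Sundays; the gaps (35, 28, 35, 28) vary with month length.
This is the last Sunday of each month.
September 2033 ends with Sunday September 25, 2033.
October 2033 ends with Sunday October 30, 2033.
November 2033 ends with Sunday November 27, 2033.

September 25, 2033; October 30, 2033; November 27, 2033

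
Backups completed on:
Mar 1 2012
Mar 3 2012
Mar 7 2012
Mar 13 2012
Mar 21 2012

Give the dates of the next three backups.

Intervals are 2, 4, 6, 8 days — an arithmetic progression with common difference 2.
Next gap: 10 days. Mar 21 2012 + 10 days = Mar 31 2012.
Next gap: 12 days. Mar 31 2012 + 12 days = Apr 12 2012.
Next gap: 14 days. Apr 12 2012 + 14 days = Apr 26 2012.

Mar 31 2012, Apr 12 2012, Apr 26 2012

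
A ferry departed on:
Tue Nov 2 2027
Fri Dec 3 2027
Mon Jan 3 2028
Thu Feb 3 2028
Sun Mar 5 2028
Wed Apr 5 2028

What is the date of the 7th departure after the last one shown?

The spacing is 31, 31, 31, 31, 31 days — always 31 days.
Wed Apr 5 2028 + 31 days = Sat May 6 2028.
Sat May 6 2028 + 31 days = Tue Jun 6 2028.
Tue Jun 6 2028 + 31 days = Fri Jul 7 2028.
Fri Jul 7 2028 + 31 days = Mon Aug 7 2028.
Mon Aug 7 2028 + 31 days = Thu Sep 7 2028.
Thu Sep 7 2028 + 31 days = Sun Oct 8 2028.
Sun Oct 8 2028 + 31 days = Wed Nov 8 2028.

Wed Nov 8 2028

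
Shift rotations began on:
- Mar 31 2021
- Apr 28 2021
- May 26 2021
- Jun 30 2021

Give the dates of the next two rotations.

Every date is a Wednesday; gaps 28, 28, 35 days.
Each is the last Wednesday of its month (at least one falls on the 29th or later, ruling out '4th Wednesday').
Last Wednesday of July 2021: Jul 28 2021.
August 2021 ends with Wednesday Aug 25 2021.

Jul 28 2021, Aug 25 2021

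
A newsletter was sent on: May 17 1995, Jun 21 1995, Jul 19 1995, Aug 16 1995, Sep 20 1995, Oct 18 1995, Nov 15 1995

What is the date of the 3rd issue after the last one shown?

All dates are Wednesdays, 35, 28, 28, 35, 28, 28 days apart.
Specifically, the 3rd Wednesday of each month.
3rd Wednesday of December 1995: Dec 20 1995.
January 1996 — 3rd Wednesday is Jan 17 1996.
3rd Wednesday of February 1996: Feb 21 1996.

Feb 21 1996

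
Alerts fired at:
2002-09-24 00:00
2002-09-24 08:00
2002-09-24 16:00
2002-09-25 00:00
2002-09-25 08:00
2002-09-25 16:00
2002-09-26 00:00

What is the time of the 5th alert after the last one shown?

Spacing: 8, 8, 8, 8, 8, 8 h — constant 8 h.
2002-09-26 00:00 + 8 h = 2002-09-26 08:00.
2002-09-26 08:00 + 8 h = 2002-09-26 16:00.
2002-09-26 16:00 + 8 h = 2002-09-27 00:00.
2002-09-27 00:00 + 8 h = 2002-09-27 08:00.
2002-09-27 08:00 + 8 h = 2002-09-27 16:00.

2002-09-27 16:00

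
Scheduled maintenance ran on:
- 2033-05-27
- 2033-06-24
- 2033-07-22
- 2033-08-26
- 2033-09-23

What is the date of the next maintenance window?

Gaps: 28, 28, 35, 28 days — a mix of 28 and 35. Every date is a Friday.
Each is the 4th Friday of its month.
October 2033 — 4th Friday is 2033-10-28.

2033-10-28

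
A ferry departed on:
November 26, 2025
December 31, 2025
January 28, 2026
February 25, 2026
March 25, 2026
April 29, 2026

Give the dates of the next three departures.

These are Wednesdays with 35, 28, 28, 28, 35-day gaps.
Each is the final Wednesday of its month — December 31, 2025 is past the 28th, so '4th Wednesday' doesn't fit.
Last Wednesday of May 2026: May 27, 2026.
June 2026 ends with Wednesday June 24, 2026.
Last Wednesday of July 2026: July 29, 2026.

May 27, 2026; June 24, 2026; July 29, 2026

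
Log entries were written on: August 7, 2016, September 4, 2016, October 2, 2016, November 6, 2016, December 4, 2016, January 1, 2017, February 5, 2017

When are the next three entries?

All dates are Sundays, 28, 28, 35, 28, 28, 35 days apart.
Specifically, the 1st Sunday of each month.
March 2017 — 1st Sunday is March 5, 2017.
April 2017 — 1st Sunday is April 2, 2017.
May 2017 — 1st Sunday is May 7, 2017.

March 5, 2017; April 2, 2017; May 7, 2017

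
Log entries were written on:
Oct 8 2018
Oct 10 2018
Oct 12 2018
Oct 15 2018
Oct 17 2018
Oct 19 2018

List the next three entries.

The gap pattern 2, 2, 3, 2, 2 repeats every 3 events.
These are the Mondays, Wednesdays and Fridays of each week.
The following Monday is Oct 22 2018.
Next Wednesday: Oct 24 2018.
The following Friday is Oct 26 2018.

Oct 22 2018, Oct 24 2018, Oct 26 2018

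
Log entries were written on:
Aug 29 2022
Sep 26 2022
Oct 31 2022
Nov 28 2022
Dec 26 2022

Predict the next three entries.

All Mondays; the gaps (28, 35, 28, 28) vary with month length.
This is the last Monday of each month.
January 2023 ends with Monday Jan 30 2023.
Last Monday of February 2023: Feb 27 2023.
Last Monday of March 2023: Mar 27 2023.

Jan 30 2023, Feb 27 2023, Mar 27 2023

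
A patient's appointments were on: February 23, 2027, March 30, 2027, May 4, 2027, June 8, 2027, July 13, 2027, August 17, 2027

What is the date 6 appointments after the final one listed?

Gaps between consecutive events: 35, 35, 35, 35, 35 days — a constant 35-day interval.
August 17, 2027 + 35 days = September 21, 2027.
September 21, 2027 + 35 days = October 26, 2027.
October 26, 2027 + 35 days = November 30, 2027.
November 30, 2027 + 35 days = January 4, 2028.
January 4, 2028 + 35 days = February 8, 2028.
February 8, 2028 + 35 days = March 14, 2028.

March 14, 2028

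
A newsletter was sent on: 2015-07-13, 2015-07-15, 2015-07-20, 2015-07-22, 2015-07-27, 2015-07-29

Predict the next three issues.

Gaps: 2, 5, 2, 5, 2 days — not constant, but cyclic with period 2.
The events fall on every Monday and Wednesday.
Next Monday: 2015-08-03.
The following Wednesday is 2015-08-05.
Next Monday: 2015-08-10.

2015-08-03, 2015-08-05, 2015-08-10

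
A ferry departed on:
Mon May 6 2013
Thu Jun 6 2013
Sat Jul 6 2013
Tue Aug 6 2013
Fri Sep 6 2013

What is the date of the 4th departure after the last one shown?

The day-of-month is always 6 (31, 30, 31, 31 days between events).
So this recurs on the 6th of each month.
October 2013: Sun Oct 6 2013.
Next: November 2013 → Wed Nov 6 2013.
December 2013: Fri Dec 6 2013.
January 2014: Mon Jan 6 2014.

Mon Jan 6 2014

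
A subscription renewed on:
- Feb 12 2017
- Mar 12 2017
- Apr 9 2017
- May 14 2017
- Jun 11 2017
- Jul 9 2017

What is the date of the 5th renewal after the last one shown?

These are Sundays at 28- or 35-day spacing (28, 28, 35, 28, 28).
The pattern: 2nd Sunday of the month.
August 2017 — 2nd Sunday is Aug 13 2017.
September 2017 — 2nd Sunday is Sep 10 2017.
2nd Sunday of October 2017: Oct 8 2017.
November 2017 — 2nd Sunday is Nov 12 2017.
2nd Sunday of December 2017: Dec 10 2017.

Dec 10 2017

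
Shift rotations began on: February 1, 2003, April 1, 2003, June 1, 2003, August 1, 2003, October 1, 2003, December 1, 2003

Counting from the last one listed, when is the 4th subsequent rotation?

August 1, 2004

Each date is the 1st; the gaps (59, 61, 61, 61, 61) track the month lengths.
The rule is the 1st of every 2 months.
February 2004: February 1, 2004.
Next: April 2004 → April 1, 2004.
June 2004: June 1, 2004.
August 2004: August 1, 2004.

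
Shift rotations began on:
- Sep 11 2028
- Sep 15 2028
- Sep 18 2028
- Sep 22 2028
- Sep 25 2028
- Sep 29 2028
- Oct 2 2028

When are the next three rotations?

Gaps: 4, 3, 4, 3, 4, 3 days — not constant, but cyclic with period 2.
The events fall on every Monday and Friday.
Next Friday: Oct 6 2028.
The following Monday is Oct 9 2028.
The following Friday is Oct 13 2028.

Oct 6 2028, Oct 9 2028, Oct 13 2028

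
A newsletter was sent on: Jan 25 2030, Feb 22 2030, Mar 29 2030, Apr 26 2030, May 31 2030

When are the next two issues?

Jun 28 2030, Jul 26 2030

These are Fridays with 28, 35, 28, 35-day gaps.
Each is the final Friday of its month — Mar 29 2030 is past the 28th, so '4th Friday' doesn't fit.
Last Friday of June 2030: Jun 28 2030.
Last Friday of July 2030: Jul 26 2030.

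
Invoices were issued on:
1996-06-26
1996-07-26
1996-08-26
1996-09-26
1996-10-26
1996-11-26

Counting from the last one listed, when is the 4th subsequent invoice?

1997-03-26

The day-of-month is always 26 (30, 31, 31, 30, 31 days between events).
So this recurs on the 26th of each month.
December 1996: 1996-12-26.
Next: January 1997 → 1997-01-26.
February 1997: 1997-02-26.
Next: March 1997 → 1997-03-26.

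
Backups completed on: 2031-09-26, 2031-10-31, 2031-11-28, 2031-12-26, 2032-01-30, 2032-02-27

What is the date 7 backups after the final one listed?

2032-09-24

All Fridays; the gaps (35, 28, 28, 35, 28) vary with month length.
This is the last Friday of each month.
Last Friday of March 2032: 2032-03-26.
April 2032 ends with Friday 2032-04-30.
May 2032 ends with Friday 2032-05-28.
Last Friday of June 2032: 2032-06-25.
July 2032 ends with Friday 2032-07-30.
August 2032 ends with Friday 2032-08-27.
September 2032 ends with Friday 2032-09-24.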